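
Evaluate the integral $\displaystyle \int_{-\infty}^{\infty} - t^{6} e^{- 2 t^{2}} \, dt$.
$- \frac{15 \sqrt{2} \sqrt{\pi}}{128}$

Begin with the known integral
$$J(a) = \int_{-\infty}^{\infty} - e^{- a t^{2}} \, dt = - \frac{\sqrt{\pi}}{\sqrt{a}}.$$

Differentiating under the integral sign brings down a factor of $(-t^2)$:
$$\frac{dJ}{da} = \int_{-\infty}^{\infty} t^{2} e^{- a t^{2}} \, dt = \frac{\sqrt{\pi}}{2 a^{\frac{3}{2}}}.$$

Repeating $3$ times in total — each differentiation brings down another $(-t^2)$ — gives
$$\frac{d^{3}J}{da^{3}} = \int_{-\infty}^{\infty} t^{6} e^{- a t^{2}} \, dt = \frac{15 \sqrt{\pi}}{8 a^{\frac{7}{2}}},$$
and the integrand here is $(-1)^{3}$ times the target integrand, so $I = (-1)^{3}\,\frac{d^{3}J}{da^{3}} = - \frac{15 \sqrt{\pi}}{8 a^{\frac{7}{2}}}$.

Setting $a = 2$:
$$I = - \frac{15 \sqrt{2} \sqrt{\pi}}{128}.$$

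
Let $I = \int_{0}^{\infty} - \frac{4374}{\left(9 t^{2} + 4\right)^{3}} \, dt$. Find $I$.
$- \frac{2187 \pi}{256}$

Start from the standard arctangent integral
$$J(a) = \int_{0}^{\infty} - \frac{6}{a^{2} + t^{2}} \, dt = - \frac{3 \pi}{a}.$$

Differentiating under the integral sign with respect to $a$,
$$\frac{dJ}{da} = \int_{0}^{\infty} \frac{12 a}{\left(a^{2} + t^{2}\right)^{2}} \, dt = \frac{3 \pi}{a^{2}},$$
so $\int_{0}^{\infty} - \frac{6}{\left(a^{2} + t^{2}\right)^{2}} \, dt = - \frac{3 \pi}{2 a^{3}}$.

Repeating — each differentiation of $1/(t^2+a^2)^j$ produces $-2ja/(t^2+a^2)^{j+1}$ — and dividing through by $-2ja$ at each step yields, after $2$ differentiations in total,
$$\int_{0}^{\infty} - \frac{6}{\left(a^{2} + t^{2}\right)^{3}} \, dt = - \frac{9 \pi}{8 a^{5}}.$$

Setting $a = \frac{2}{3}$:
$$I = - \frac{2187 \pi}{256}.$$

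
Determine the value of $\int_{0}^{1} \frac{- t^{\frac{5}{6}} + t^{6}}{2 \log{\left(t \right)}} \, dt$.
$- \log{\left(11 \right)} + \frac{\log{\left(462 \right)}}{2}$

Consider the one-parameter family: let $I(a) = \int_{0}^{1} \frac{- t^{\frac{5}{6}} + t^{a}}{2 \log{\left(t \right)}} \, dt$.

Since $\dfrac{\partial}{\partial a}\,t^{a} = t^{a} \ln t$, the $\ln t$ in the denominator cancels and
$$\frac{dI}{da} = \int_{0}^{1} \frac{1}{2} t^{a} \, dt = \frac{1}{2} \left[\frac{t^{a+1}}{a+1}\right]_0^1 = \frac{1}{2 \left(a + 1\right)}.$$

Integrating with respect to $a$ gives $I(a) = \log{\left(\frac{\sqrt{66} \sqrt{a + 1}}{11} \right)} + C$.

At $a = \frac{5}{6}$ the integrand is identically $0$, so $I(\frac{5}{6}) = 0$. The closed form gives $0$, hence $C = 0$.

Setting $a = 6$:
$$I = - \log{\left(11 \right)} + \frac{\log{\left(462 \right)}}{2}.$$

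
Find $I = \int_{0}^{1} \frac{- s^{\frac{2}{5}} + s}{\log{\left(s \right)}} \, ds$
$\log{\left(\frac{10}{7} \right)}$

Consider the one-parameter family: let $I(a) = \int_{0}^{1} \frac{- s^{\frac{2}{5}} + s^{a}}{\log{\left(s \right)}} \, ds$.

Since $\dfrac{\partial}{\partial a}\,s^{a} = s^{a} \ln s$, the $\ln s$ in the denominator cancels and
$$\frac{dI}{da} = \int_{0}^{1} s^{a} \, ds = \left[\frac{s^{a+1}}{a+1}\right]_0^1 = \frac{1}{a + 1}.$$

Integrating with respect to $a$ gives $I(a) = \log{\left(\frac{5 a}{7} + \frac{5}{7} \right)} + C$.

At $a = \frac{2}{5}$ the integrand is identically $0$, so $I(\frac{2}{5}) = 0$. The closed form gives $0$, hence $C = 0$.

Setting $a = 1$:
$$I = \log{\left(\frac{10}{7} \right)}.$$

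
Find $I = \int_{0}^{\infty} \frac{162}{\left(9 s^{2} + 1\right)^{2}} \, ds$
$\frac{27 \pi}{2}$

Start from the standard arctangent integral
$$J(a) = \int_{0}^{\infty} \frac{2}{a^{2} + s^{2}} \, ds = \frac{\pi}{a}.$$

Differentiating under the integral sign with respect to $a$,
$$\frac{dJ}{da} = \int_{0}^{\infty} - \frac{4 a}{\left(a^{2} + s^{2}\right)^{2}} \, ds = - \frac{\pi}{a^{2}},$$
so $\int_{0}^{\infty} \frac{2}{\left(a^{2} + s^{2}\right)^{2}} \, ds = \frac{\pi}{2 a^{3}}$.

Setting $a = \frac{1}{3}$:
$$I = \frac{27 \pi}{2}.$$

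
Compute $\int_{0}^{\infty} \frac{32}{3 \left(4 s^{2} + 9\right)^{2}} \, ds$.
$\frac{4 \pi}{81}$

Recall the elementary integral
$$J(a) = \int_{0}^{\infty} \frac{2}{3 \left(a^{2} + s^{2}\right)} \, ds = \frac{\pi}{3 a}.$$

Differentiating under the integral sign with respect to $a$,
$$\frac{dJ}{da} = \int_{0}^{\infty} - \frac{4 a}{3 \left(a^{2} + s^{2}\right)^{2}} \, ds = - \frac{\pi}{3 a^{2}},$$
so $\int_{0}^{\infty} \frac{2}{3 \left(a^{2} + s^{2}\right)^{2}} \, ds = \frac{\pi}{6 a^{3}}$.

Setting $a = \frac{3}{2}$:
$$I = \frac{4 \pi}{81}.$$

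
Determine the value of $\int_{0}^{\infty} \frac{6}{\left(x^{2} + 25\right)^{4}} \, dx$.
$\frac{3 \pi}{250000}$

Recall the elementary integral
$$J(a) = \int_{0}^{\infty} \frac{6}{a^{2} + x^{2}} \, dx = \frac{3 \pi}{a}.$$

Differentiating under the integral sign with respect to $a$,
$$\frac{dJ}{da} = \int_{0}^{\infty} - \frac{12 a}{\left(a^{2} + x^{2}\right)^{2}} \, dx = - \frac{3 \pi}{a^{2}},$$
so $\int_{0}^{\infty} \frac{6}{\left(a^{2} + x^{2}\right)^{2}} \, dx = \frac{3 \pi}{2 a^{3}}$.

Repeating — each differentiation of $1/(x^2+a^2)^j$ produces $-2ja/(x^2+a^2)^{j+1}$ — and dividing through by $-2ja$ at each step yields, after $3$ differentiations in total,
$$\int_{0}^{\infty} \frac{6}{\left(a^{2} + x^{2}\right)^{4}} \, dx = \frac{15 \pi}{16 a^{7}}.$$

Setting $a = 5$:
$$I = \frac{3 \pi}{250000}.$$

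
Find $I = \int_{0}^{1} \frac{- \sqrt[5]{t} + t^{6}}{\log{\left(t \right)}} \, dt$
$\log{\left(\frac{35}{6} \right)}$

Consider the one-parameter family: let $I(a) = \int_{0}^{1} \frac{- \sqrt[5]{t} + t^{a}}{\log{\left(t \right)}} \, dt$.

Since $\dfrac{\partial}{\partial a}\,t^{a} = t^{a} \ln t$, the $\ln t$ in the denominator cancels and
$$\frac{dI}{da} = \int_{0}^{1} t^{a} \, dt = \left[\frac{t^{a+1}}{a+1}\right]_0^1 = \frac{1}{a + 1}.$$

Integrating with respect to $a$ gives $I(a) = \log{\left(\frac{5 a}{6} + \frac{5}{6} \right)} + C$.

At $a = \frac{1}{5}$ the integrand is identically $0$, so $I(\frac{1}{5}) = 0$. The closed form gives $0$, hence $C = 0$.

Setting $a = 6$:
$$I = \log{\left(\frac{35}{6} \right)}.$$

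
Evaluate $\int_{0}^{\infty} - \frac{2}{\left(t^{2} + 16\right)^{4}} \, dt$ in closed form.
$- \frac{5 \pi}{262144}$

Start from the standard arctangent integral
$$J(a) = \int_{0}^{\infty} - \frac{2}{a^{2} + t^{2}} \, dt = - \frac{\pi}{a}.$$

Differentiating under the integral sign with respect to $a$,
$$\frac{dJ}{da} = \int_{0}^{\infty} \frac{4 a}{\left(a^{2} + t^{2}\right)^{2}} \, dt = \frac{\pi}{a^{2}},$$
so $\int_{0}^{\infty} - \frac{2}{\left(a^{2} + t^{2}\right)^{2}} \, dt = - \frac{\pi}{2 a^{3}}$.

Repeating — each differentiation of $1/(t^2+a^2)^j$ produces $-2ja/(t^2+a^2)^{j+1}$ — and dividing through by $-2ja$ at each step yields, after $3$ differentiations in total,
$$\int_{0}^{\infty} - \frac{2}{\left(a^{2} + t^{2}\right)^{4}} \, dt = - \frac{5 \pi}{16 a^{7}}.$$

Setting $a = 4$:
$$I = - \frac{5 \pi}{262144}.$$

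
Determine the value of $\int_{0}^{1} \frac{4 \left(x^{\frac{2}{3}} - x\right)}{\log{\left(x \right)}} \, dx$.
$\log{\left(\frac{625}{1296} \right)}$

Consider the one-parameter family: let $I(a) = \int_{0}^{1} \frac{4 \left(- x + x^{a}\right)}{\log{\left(x \right)}} \, dx$.

Since $\dfrac{\partial}{\partial a}\,x^{a} = x^{a} \ln x$, the $\ln x$ in the denominator cancels and
$$\frac{dI}{da} = \int_{0}^{1} 4 x^{a} \, dx = 4 \left[\frac{x^{a+1}}{a+1}\right]_0^1 = \frac{4}{a + 1}.$$

Integrating with respect to $a$ gives $I(a) = \log{\left(\frac{\left(a + 1\right)^{4}}{16} \right)} + C$.

At $a = 1$ the integrand is identically $0$, so $I(1) = 0$. The closed form gives $0$, hence $C = 0$.

Setting $a = \frac{2}{3}$:
$$I = \log{\left(\frac{625}{1296} \right)}.$$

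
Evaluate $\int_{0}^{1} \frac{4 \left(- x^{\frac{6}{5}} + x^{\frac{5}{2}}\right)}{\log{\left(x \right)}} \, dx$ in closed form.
$\log{\left(\frac{1500625}{234256} \right)}$

Introduce a parameter $a$ in the exponent: let $I(a) = \int_{0}^{1} \frac{4 \left(- x^{\frac{6}{5}} + x^{a}\right)}{\log{\left(x \right)}} \, dx$.

Since $\dfrac{\partial}{\partial a}\,x^{a} = x^{a} \ln x$, the $\ln x$ in the denominator cancels and
$$\frac{dI}{da} = \int_{0}^{1} 4 x^{a} \, dx = 4 \left[\frac{x^{a+1}}{a+1}\right]_0^1 = \frac{4}{a + 1}.$$

Integrating with respect to $a$ gives $I(a) = \log{\left(\frac{625 \left(a + 1\right)^{4}}{14641} \right)} + C$.

At $a = \frac{6}{5}$ the integrand is identically $0$, so $I(\frac{6}{5}) = 0$. The closed form gives $0$, hence $C = 0$.

Setting $a = \frac{5}{2}$:
$$I = \log{\left(\frac{1500625}{234256} \right)}.$$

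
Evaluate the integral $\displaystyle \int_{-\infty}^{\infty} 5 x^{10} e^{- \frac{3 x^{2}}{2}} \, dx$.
$\frac{175 \sqrt{6} \sqrt{\pi}}{27}$

Start from the elementary integral
$$J(a) = \int_{-\infty}^{\infty} 5 e^{- a x^{2}} \, dx = \frac{5 \sqrt{\pi}}{\sqrt{a}}.$$

Differentiating under the integral sign brings down a factor of $(-x^2)$:
$$\frac{dJ}{da} = \int_{-\infty}^{\infty} - 5 x^{2} e^{- a x^{2}} \, dx = - \frac{5 \sqrt{\pi}}{2 a^{\frac{3}{2}}}.$$

Repeating $5$ times in total — each differentiation brings down another $(-x^2)$ — gives
$$\frac{d^{5}J}{da^{5}} = \int_{-\infty}^{\infty} - 5 x^{10} e^{- a x^{2}} \, dx = - \frac{4725 \sqrt{\pi}}{32 a^{\frac{11}{2}}},$$
and the integrand here is $(-1)^{5}$ times the target integrand, so $I = (-1)^{5}\,\frac{d^{5}J}{da^{5}} = \frac{4725 \sqrt{\pi}}{32 a^{\frac{11}{2}}}$.

Setting $a = \frac{3}{2}$:
$$I = \frac{175 \sqrt{6} \sqrt{\pi}}{27}.$$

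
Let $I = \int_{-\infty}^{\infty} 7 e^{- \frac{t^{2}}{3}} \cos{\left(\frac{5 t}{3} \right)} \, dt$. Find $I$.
$\frac{7 \sqrt{3} \sqrt{\pi}}{e^{\frac{25}{12}}}$

Define $I(b) = \int_{-\infty}^{\infty} 7 e^{- \frac{t^{2}}{3}} \cos{\left(b t \right)} \, dt$.

Differentiating under the integral sign,
$$I'(b) = \int_{-\infty}^{\infty} - 7 t e^{- \frac{t^{2}}{3}} \sin{\left(b t \right)} \, dt.$$

Integrate $\int_{-\infty}^{\infty} t \sin(b t)\, e^{- \frac{t^{2}}{3}}\, dt$ by parts with $u = \sin(b t)$ and $dv = t\, e^{- \frac{t^{2}}{3}}\, dt$, giving $v = - \frac{3 e^{- \frac{t^{2}}{3}}}{2}$. The boundary term vanishes and
$$\int_{-\infty}^{\infty} t \sin(b t)\, e^{- \frac{t^{2}}{3}}\, dt = \frac{3 b}{2} \int_{-\infty}^{\infty} \cos(b t)\, e^{- \frac{t^{2}}{3}}\, dt,$$
so $I'(b) = - \frac{3 b}{2}\, I(b)$.

This is a separable first-order ODE; solving with the initial condition $I(0) = \int_{-\infty}^{\infty} 7 e^{- \frac{t^{2}}{3}}\,dt = 7 \sqrt{3} \sqrt{\pi}$ gives
$$I(b) = 7 \sqrt{3} \sqrt{\pi} e^{- \frac{3 b^{2}}{4}}.$$

Setting $b = \frac{5}{3}$:
$$I = \frac{7 \sqrt{3} \sqrt{\pi}}{e^{\frac{25}{12}}}.$$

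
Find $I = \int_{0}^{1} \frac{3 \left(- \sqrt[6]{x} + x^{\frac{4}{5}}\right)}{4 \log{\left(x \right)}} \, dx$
$\log{\left(\frac{9 \sqrt[4]{840}}{35} \right)}$

Introduce a parameter $a$ in the exponent: let $I(a) = \int_{0}^{1} \frac{3 \left(x^{\frac{4}{5}} - x^{a}\right)}{4 \log{\left(x \right)}} \, dx$.

Since $\dfrac{\partial}{\partial a}\,x^{a} = x^{a} \ln x$, the $\ln x$ in the denominator cancels and
$$\frac{dI}{da} = \int_{0}^{1} - \frac{3}{4} x^{a} \, dx = - \frac{3}{4} \left[\frac{x^{a+1}}{a+1}\right]_0^1 = - \frac{3}{4 a + 4}.$$

Integrating with respect to $a$ gives $I(a) = - \frac{3 \log{\left(a + 1 \right)}}{4} - \frac{3 \log{\left(5 \right)}}{4} + \frac{3 \log{\left(3 \right)}}{2} + C$.

At $a = \frac{4}{5}$ the integrand is identically $0$, so $I(\frac{4}{5}) = 0$. The closed form gives $0$, hence $C = 0$.

Setting $a = \frac{1}{6}$:
$$I = \log{\left(\frac{9 \sqrt[4]{840}}{35} \right)}.$$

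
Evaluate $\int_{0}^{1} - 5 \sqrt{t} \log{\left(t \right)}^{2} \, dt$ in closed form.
$- \frac{80}{27}$

Begin with the known integral
$$J(a) = \int_{0}^{1} - 5 t^{a} \, dt = - \frac{5}{a + 1}.$$

Differentiating under the integral sign brings down a factor of $\ln t$:
$$\frac{dJ}{da} = \int_{0}^{1} - 5 t^{a} \log{\left(t \right)} \, dt = \frac{5}{\left(a + 1\right)^{2}}.$$

Repeating twice in total — each differentiation brings down another $\ln t$ — gives
$$\frac{d^{2}J}{da^{2}} = \int_{0}^{1} - 5 t^{a} \log{\left(t \right)}^{2} \, dt = - \frac{10}{\left(a + 1\right)^{3}},$$
and the integrand here is exactly the target integrand, so $I = - \frac{10}{\left(a + 1\right)^{3}}$.

Setting $a = \frac{1}{2}$:
$$I = - \frac{80}{27}.$$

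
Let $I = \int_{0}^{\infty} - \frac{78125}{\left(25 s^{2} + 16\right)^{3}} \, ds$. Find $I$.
$- \frac{46875 \pi}{16384}$

Start from the standard arctangent integral
$$J(a) = \int_{0}^{\infty} - \frac{5}{a^{2} + s^{2}} \, ds = - \frac{5 \pi}{2 a}.$$

Differentiating under the integral sign with respect to $a$,
$$\frac{dJ}{da} = \int_{0}^{\infty} \frac{10 a}{\left(a^{2} + s^{2}\right)^{2}} \, ds = \frac{5 \pi}{2 a^{2}},$$
so $\int_{0}^{\infty} - \frac{5}{\left(a^{2} + s^{2}\right)^{2}} \, ds = - \frac{5 \pi}{4 a^{3}}$.

Repeating — each differentiation of $1/(s^2+a^2)^j$ produces $-2ja/(s^2+a^2)^{j+1}$ — and dividing through by $-2ja$ at each step yields, after $2$ differentiations in total,
$$\int_{0}^{\infty} - \frac{5}{\left(a^{2} + s^{2}\right)^{3}} \, ds = - \frac{15 \pi}{16 a^{5}}.$$

Setting $a = \frac{4}{5}$:
$$I = - \frac{46875 \pi}{16384}.$$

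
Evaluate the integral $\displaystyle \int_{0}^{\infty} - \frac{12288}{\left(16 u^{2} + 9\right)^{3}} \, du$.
$- \frac{64 \pi}{27}$

Start from the standard arctangent integral
$$J(a) = \int_{0}^{\infty} - \frac{3}{a^{2} + u^{2}} \, du = - \frac{3 \pi}{2 a}.$$

Differentiating under the integral sign with respect to $a$,
$$\frac{dJ}{da} = \int_{0}^{\infty} \frac{6 a}{\left(a^{2} + u^{2}\right)^{2}} \, du = \frac{3 \pi}{2 a^{2}},$$
so $\int_{0}^{\infty} - \frac{3}{\left(a^{2} + u^{2}\right)^{2}} \, du = - \frac{3 \pi}{4 a^{3}}$.

Repeating — each differentiation of $1/(u^2+a^2)^j$ produces $-2ja/(u^2+a^2)^{j+1}$ — and dividing through by $-2ja$ at each step yields, after $2$ differentiations in total,
$$\int_{0}^{\infty} - \frac{3}{\left(a^{2} + u^{2}\right)^{3}} \, du = - \frac{9 \pi}{16 a^{5}}.$$

Setting $a = \frac{3}{4}$:
$$I = - \frac{64 \pi}{27}.$$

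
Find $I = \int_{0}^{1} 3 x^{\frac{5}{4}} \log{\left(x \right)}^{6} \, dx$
$\frac{1310720}{177147}$

Begin with the known integral
$$J(a) = \int_{0}^{1} 3 x^{a} \, dx = \frac{3}{a + 1}.$$

Differentiating under the integral sign brings down a factor of $\ln x$:
$$\frac{dJ}{da} = \int_{0}^{1} 3 x^{a} \log{\left(x \right)} \, dx = - \frac{3}{\left(a + 1\right)^{2}}.$$

Repeating $6$ times in total — each differentiation brings down another $\ln x$ — gives
$$\frac{d^{6}J}{da^{6}} = \int_{0}^{1} 3 x^{a} \log{\left(x \right)}^{6} \, dx = \frac{2160}{\left(a + 1\right)^{7}},$$
and the integrand here is exactly the target integrand, so $I = \frac{2160}{\left(a + 1\right)^{7}}$.

Setting $a = \frac{5}{4}$:
$$I = \frac{1310720}{177147}.$$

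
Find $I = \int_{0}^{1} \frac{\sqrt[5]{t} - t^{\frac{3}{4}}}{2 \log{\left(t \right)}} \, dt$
$\log{\left(\frac{2 \sqrt{210}}{35} \right)}$

Replace the exponent $\frac{1}{5}$ by a parameter $a$: let $I(a) = \int_{0}^{1} \frac{- t^{\frac{3}{4}} + t^{a}}{2 \log{\left(t \right)}} \, dt$.

Since $\dfrac{\partial}{\partial a}\,t^{a} = t^{a} \ln t$, the $\ln t$ in the denominator cancels and
$$\frac{dI}{da} = \int_{0}^{1} \frac{1}{2} t^{a} \, dt = \frac{1}{2} \left[\frac{t^{a+1}}{a+1}\right]_0^1 = \frac{1}{2 \left(a + 1\right)}.$$

Integrating with respect to $a$ gives $I(a) = \frac{\log{\left(a + 1 \right)}}{2} - \frac{\log{\left(7 \right)}}{2} + \log{\left(2 \right)} + C$.

At $a = \frac{3}{4}$ the integrand is identically $0$, so $I(\frac{3}{4}) = 0$. The closed form gives $0$, hence $C = 0$.

Setting $a = \frac{1}{5}$:
$$I = \log{\left(\frac{2 \sqrt{210}}{35} \right)}.$$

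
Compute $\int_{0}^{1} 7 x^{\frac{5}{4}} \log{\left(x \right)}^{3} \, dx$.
$- \frac{3584}{2187}$

Consider the simpler parametrised integral
$$J(a) = \int_{0}^{1} 7 x^{a} \, dx = \frac{7}{a + 1}.$$

Differentiating under the integral sign brings down a factor of $\ln x$:
$$\frac{dJ}{da} = \int_{0}^{1} 7 x^{a} \log{\left(x \right)} \, dx = - \frac{7}{\left(a + 1\right)^{2}}.$$

Repeating $3$ times in total — each differentiation brings down another $\ln x$ — gives
$$\frac{d^{3}J}{da^{3}} = \int_{0}^{1} 7 x^{a} \log{\left(x \right)}^{3} \, dx = - \frac{42}{\left(a + 1\right)^{4}},$$
and the integrand here is exactly the target integrand, so $I = - \frac{42}{\left(a + 1\right)^{4}}$.

Setting $a = \frac{5}{4}$:
$$I = - \frac{3584}{2187}.$$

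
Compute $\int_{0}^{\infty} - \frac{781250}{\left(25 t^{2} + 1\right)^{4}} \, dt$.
$- \frac{390625 \pi}{16}$

Start from the standard arctangent integral
$$J(a) = \int_{0}^{\infty} - \frac{2}{a^{2} + t^{2}} \, dt = - \frac{\pi}{a}.$$

Differentiating under the integral sign with respect to $a$,
$$\frac{dJ}{da} = \int_{0}^{\infty} \frac{4 a}{\left(a^{2} + t^{2}\right)^{2}} \, dt = \frac{\pi}{a^{2}},$$
so $\int_{0}^{\infty} - \frac{2}{\left(a^{2} + t^{2}\right)^{2}} \, dt = - \frac{\pi}{2 a^{3}}$.

Repeating — each differentiation of $1/(t^2+a^2)^j$ produces $-2ja/(t^2+a^2)^{j+1}$ — and dividing through by $-2ja$ at each step yields, after $3$ differentiations in total,
$$\int_{0}^{\infty} - \frac{2}{\left(a^{2} + t^{2}\right)^{4}} \, dt = - \frac{5 \pi}{16 a^{7}}.$$

Setting $a = \frac{1}{5}$:
$$I = - \frac{390625 \pi}{16}.$$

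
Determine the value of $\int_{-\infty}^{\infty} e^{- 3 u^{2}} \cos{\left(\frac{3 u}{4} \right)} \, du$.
$\frac{\sqrt{3} \sqrt{\pi}}{3 e^{\frac{3}{64}}}$

Let $b$ denote the cosine frequency and define $I(b) = \int_{-\infty}^{\infty} e^{- 3 u^{2}} \cos{\left(b u \right)} \, du$.

Differentiating under the integral sign,
$$I'(b) = \int_{-\infty}^{\infty} - u e^{- 3 u^{2}} \sin{\left(b u \right)} \, du.$$

Integrate $\int_{-\infty}^{\infty} u \sin(b u)\, e^{- 3 u^{2}}\, du$ by parts with $w = \sin(b u)$ and $dv = u\, e^{- 3 u^{2}}\, du$, giving $v = - \frac{e^{- 3 u^{2}}}{6}$. The boundary term vanishes and
$$\int_{-\infty}^{\infty} u \sin(b u)\, e^{- 3 u^{2}}\, du = \frac{b}{6} \int_{-\infty}^{\infty} \cos(b u)\, e^{- 3 u^{2}}\, du,$$
so $I'(b) = - \frac{b}{6}\, I(b)$.

This is a separable first-order ODE; solving with the initial condition $I(0) = \int_{-\infty}^{\infty} e^{- 3 u^{2}}\,du = \frac{\sqrt{3} \sqrt{\pi}}{3}$ gives
$$I(b) = \frac{\sqrt{3} \sqrt{\pi} e^{- \frac{b^{2}}{12}}}{3}.$$

Setting $b = \frac{3}{4}$:
$$I = \frac{\sqrt{3} \sqrt{\pi}}{3 e^{\frac{3}{64}}}.$$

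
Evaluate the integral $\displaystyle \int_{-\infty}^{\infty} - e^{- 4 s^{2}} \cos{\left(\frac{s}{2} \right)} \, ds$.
$- \frac{\sqrt{\pi}}{2 e^{\frac{1}{64}}}$

Let $b$ denote the cosine frequency and define $I(b) = \int_{-\infty}^{\infty} - e^{- 4 s^{2}} \cos{\left(b s \right)} \, ds$.

Differentiating under the integral sign,
$$I'(b) = \int_{-\infty}^{\infty} s e^{- 4 s^{2}} \sin{\left(b s \right)} \, ds.$$

Integrate $\int_{-\infty}^{\infty} s \sin(b s)\, e^{- 4 s^{2}}\, ds$ by parts with $u = \sin(b s)$ and $dv = s\, e^{- 4 s^{2}}\, ds$, giving $v = - \frac{e^{- 4 s^{2}}}{8}$. The boundary term vanishes and
$$\int_{-\infty}^{\infty} s \sin(b s)\, e^{- 4 s^{2}}\, ds = \frac{b}{8} \int_{-\infty}^{\infty} \cos(b s)\, e^{- 4 s^{2}}\, ds,$$
so $I'(b) = - \frac{b}{8}\, I(b)$.

This is a separable first-order ODE; solving with the initial condition $I(0) = \int_{-\infty}^{\infty} - e^{- 4 s^{2}}\,ds = - \frac{\sqrt{\pi}}{2}$ gives
$$I(b) = - \frac{\sqrt{\pi} e^{- \frac{b^{2}}{16}}}{2}.$$

Setting $b = \frac{1}{2}$:
$$I = - \frac{\sqrt{\pi}}{2 e^{\frac{1}{64}}}.$$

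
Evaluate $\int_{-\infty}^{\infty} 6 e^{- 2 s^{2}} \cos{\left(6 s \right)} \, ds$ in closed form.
$\frac{3 \sqrt{2} \sqrt{\pi}}{e^{\frac{9}{2}}}$

Treat the cosine frequency as a parameter and define $I(b) = \int_{-\infty}^{\infty} 6 e^{- 2 s^{2}} \cos{\left(b s \right)} \, ds$.

Differentiating under the integral sign,
$$I'(b) = \int_{-\infty}^{\infty} - 6 s e^{- 2 s^{2}} \sin{\left(b s \right)} \, ds.$$

Integrate $\int_{-\infty}^{\infty} s \sin(b s)\, e^{- 2 s^{2}}\, ds$ by parts with $u = \sin(b s)$ and $dv = s\, e^{- 2 s^{2}}\, ds$, giving $v = - \frac{e^{- 2 s^{2}}}{4}$. The boundary term vanishes and
$$\int_{-\infty}^{\infty} s \sin(b s)\, e^{- 2 s^{2}}\, ds = \frac{b}{4} \int_{-\infty}^{\infty} \cos(b s)\, e^{- 2 s^{2}}\, ds,$$
so $I'(b) = - \frac{b}{4}\, I(b)$.

This is a separable first-order ODE; solving with the initial condition $I(0) = \int_{-\infty}^{\infty} 6 e^{- 2 s^{2}}\,ds = 3 \sqrt{2} \sqrt{\pi}$ gives
$$I(b) = 3 \sqrt{2} \sqrt{\pi} e^{- \frac{b^{2}}{8}}.$$

Setting $b = 6$:
$$I = \frac{3 \sqrt{2} \sqrt{\pi}}{e^{\frac{9}{2}}}.$$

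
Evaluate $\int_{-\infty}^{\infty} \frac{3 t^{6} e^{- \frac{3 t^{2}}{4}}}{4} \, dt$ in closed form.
$\frac{20 \sqrt{3} \sqrt{\pi}}{9}$

Start from the elementary integral
$$J(a) = \int_{-\infty}^{\infty} \frac{3 e^{- a t^{2}}}{4} \, dt = \frac{3 \sqrt{\pi}}{4 \sqrt{a}}.$$

Differentiating under the integral sign brings down a factor of $(-t^2)$:
$$\frac{dJ}{da} = \int_{-\infty}^{\infty} - \frac{3 t^{2} e^{- a t^{2}}}{4} \, dt = - \frac{3 \sqrt{\pi}}{8 a^{\frac{3}{2}}}.$$

Repeating $3$ times in total — each differentiation brings down another $(-t^2)$ — gives
$$\frac{d^{3}J}{da^{3}} = \int_{-\infty}^{\infty} - \frac{3 t^{6} e^{- a t^{2}}}{4} \, dt = - \frac{45 \sqrt{\pi}}{32 a^{\frac{7}{2}}},$$
and the integrand here is $(-1)^{3}$ times the target integrand, so $I = (-1)^{3}\,\frac{d^{3}J}{da^{3}} = \frac{45 \sqrt{\pi}}{32 a^{\frac{7}{2}}}$.

Setting $a = \frac{3}{4}$:
$$I = \frac{20 \sqrt{3} \sqrt{\pi}}{9}.$$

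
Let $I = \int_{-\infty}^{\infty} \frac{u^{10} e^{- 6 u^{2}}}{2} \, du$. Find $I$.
$\frac{35 \sqrt{6} \sqrt{\pi}}{110592}$

Start from the elementary integral
$$J(a) = \int_{-\infty}^{\infty} \frac{e^{- a u^{2}}}{2} \, du = \frac{\sqrt{\pi}}{2 \sqrt{a}}.$$

Differentiating under the integral sign brings down a factor of $(-u^2)$:
$$\frac{dJ}{da} = \int_{-\infty}^{\infty} - \frac{u^{2} e^{- a u^{2}}}{2} \, du = - \frac{\sqrt{\pi}}{4 a^{\frac{3}{2}}}.$$

Repeating $5$ times in total — each differentiation brings down another $(-u^2)$ — gives
$$\frac{d^{5}J}{da^{5}} = \int_{-\infty}^{\infty} - \frac{u^{10} e^{- a u^{2}}}{2} \, du = - \frac{945 \sqrt{\pi}}{64 a^{\frac{11}{2}}},$$
and the integrand here is $(-1)^{5}$ times the target integrand, so $I = (-1)^{5}\,\frac{d^{5}J}{da^{5}} = \frac{945 \sqrt{\pi}}{64 a^{\frac{11}{2}}}$.

Setting $a = 6$:
$$I = \frac{35 \sqrt{6} \sqrt{\pi}}{110592}.$$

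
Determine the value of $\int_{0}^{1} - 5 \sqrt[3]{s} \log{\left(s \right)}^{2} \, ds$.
$- \frac{135}{32}$

Consider the simpler parametrised integral
$$J(a) = \int_{0}^{1} - 5 s^{a} \, ds = - \frac{5}{a + 1}.$$

Differentiating under the integral sign brings down a factor of $\ln s$:
$$\frac{dJ}{da} = \int_{0}^{1} - 5 s^{a} \log{\left(s \right)} \, ds = \frac{5}{\left(a + 1\right)^{2}}.$$

Repeating twice in total — each differentiation brings down another $\ln s$ — gives
$$\frac{d^{2}J}{da^{2}} = \int_{0}^{1} - 5 s^{a} \log{\left(s \right)}^{2} \, ds = - \frac{10}{\left(a + 1\right)^{3}},$$
and the integrand here is exactly the target integrand, so $I = - \frac{10}{\left(a + 1\right)^{3}}$.

Setting $a = \frac{1}{3}$:
$$I = - \frac{135}{32}.$$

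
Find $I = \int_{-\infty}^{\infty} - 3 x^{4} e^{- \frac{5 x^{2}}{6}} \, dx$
$- \frac{81 \sqrt{30} \sqrt{\pi}}{125}$

Begin with the known integral
$$J(a) = \int_{-\infty}^{\infty} - 3 e^{- a x^{2}} \, dx = - \frac{3 \sqrt{\pi}}{\sqrt{a}}.$$

Differentiating under the integral sign brings down a factor of $(-x^2)$:
$$\frac{dJ}{da} = \int_{-\infty}^{\infty} 3 x^{2} e^{- a x^{2}} \, dx = \frac{3 \sqrt{\pi}}{2 a^{\frac{3}{2}}}.$$

Repeating twice in total — each differentiation brings down another $(-x^2)$ — gives
$$\frac{d^{2}J}{da^{2}} = \int_{-\infty}^{\infty} - 3 x^{4} e^{- a x^{2}} \, dx = - \frac{9 \sqrt{\pi}}{4 a^{\frac{5}{2}}},$$
and the integrand here is exactly the target integrand, so $I = - \frac{9 \sqrt{\pi}}{4 a^{\frac{5}{2}}}$.

Setting $a = \frac{5}{6}$:
$$I = - \frac{81 \sqrt{30} \sqrt{\pi}}{125}.$$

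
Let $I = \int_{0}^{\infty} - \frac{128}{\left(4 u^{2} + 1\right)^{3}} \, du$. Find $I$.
$- 12 \pi$

Start from the standard arctangent integral
$$J(a) = \int_{0}^{\infty} - \frac{2}{a^{2} + u^{2}} \, du = - \frac{\pi}{a}.$$

Differentiating under the integral sign with respect to $a$,
$$\frac{dJ}{da} = \int_{0}^{\infty} \frac{4 a}{\left(a^{2} + u^{2}\right)^{2}} \, du = \frac{\pi}{a^{2}},$$
so $\int_{0}^{\infty} - \frac{2}{\left(a^{2} + u^{2}\right)^{2}} \, du = - \frac{\pi}{2 a^{3}}$.

Repeating — each differentiation of $1/(u^2+a^2)^j$ produces $-2ja/(u^2+a^2)^{j+1}$ — and dividing through by $-2ja$ at each step yields, after $2$ differentiations in total,
$$\int_{0}^{\infty} - \frac{2}{\left(a^{2} + u^{2}\right)^{3}} \, du = - \frac{3 \pi}{8 a^{5}}.$$

Setting $a = \frac{1}{2}$:
$$I = - 12 \pi.$$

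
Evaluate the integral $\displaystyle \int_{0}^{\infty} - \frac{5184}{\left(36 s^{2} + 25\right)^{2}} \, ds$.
$- \frac{216 \pi}{125}$

Start from the standard arctangent integral
$$J(a) = \int_{0}^{\infty} - \frac{4}{a^{2} + s^{2}} \, ds = - \frac{2 \pi}{a}.$$

Differentiating under the integral sign with respect to $a$,
$$\frac{dJ}{da} = \int_{0}^{\infty} \frac{8 a}{\left(a^{2} + s^{2}\right)^{2}} \, ds = \frac{2 \pi}{a^{2}},$$
so $\int_{0}^{\infty} - \frac{4}{\left(a^{2} + s^{2}\right)^{2}} \, ds = - \frac{\pi}{a^{3}}$.

Setting $a = \frac{5}{6}$:
$$I = - \frac{216 \pi}{125}.$$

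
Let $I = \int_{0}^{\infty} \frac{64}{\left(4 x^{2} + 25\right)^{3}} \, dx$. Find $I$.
$\frac{6 \pi}{3125}$

Begin with the known result
$$J(a) = \int_{0}^{\infty} \frac{1}{a^{2} + x^{2}} \, dx = \frac{\pi}{2 a}.$$

Differentiating under the integral sign with respect to $a$,
$$\frac{dJ}{da} = \int_{0}^{\infty} - \frac{2 a}{\left(a^{2} + x^{2}\right)^{2}} \, dx = - \frac{\pi}{2 a^{2}},$$
so $\int_{0}^{\infty} \frac{1}{\left(a^{2} + x^{2}\right)^{2}} \, dx = \frac{\pi}{4 a^{3}}$.

Repeating — each differentiation of $1/(x^2+a^2)^j$ produces $-2ja/(x^2+a^2)^{j+1}$ — and dividing through by $-2ja$ at each step yields, after $2$ differentiations in total,
$$\int_{0}^{\infty} \frac{1}{\left(a^{2} + x^{2}\right)^{3}} \, dx = \frac{3 \pi}{16 a^{5}}.$$

Setting $a = \frac{5}{2}$:
$$I = \frac{6 \pi}{3125}.$$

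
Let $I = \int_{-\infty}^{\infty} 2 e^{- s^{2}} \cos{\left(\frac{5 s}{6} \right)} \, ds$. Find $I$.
$\frac{2 \sqrt{\pi}}{e^{\frac{25}{144}}}$

Let $b$ denote the cosine frequency and define $I(b) = \int_{-\infty}^{\infty} 2 e^{- s^{2}} \cos{\left(b s \right)} \, ds$.

Differentiating under the integral sign,
$$I'(b) = \int_{-\infty}^{\infty} - 2 s e^{- s^{2}} \sin{\left(b s \right)} \, ds.$$

Integrate $\int_{-\infty}^{\infty} s \sin(b s)\, e^{- s^{2}}\, ds$ by parts with $u = \sin(b s)$ and $dv = s\, e^{- s^{2}}\, ds$, giving $v = - \frac{e^{- s^{2}}}{2}$. The boundary term vanishes and
$$\int_{-\infty}^{\infty} s \sin(b s)\, e^{- s^{2}}\, ds = \frac{b}{2} \int_{-\infty}^{\infty} \cos(b s)\, e^{- s^{2}}\, ds,$$
so $I'(b) = - \frac{b}{2}\, I(b)$.

This is a separable first-order ODE; solving with the initial condition $I(0) = \int_{-\infty}^{\infty} 2 e^{- s^{2}}\,ds = 2 \sqrt{\pi}$ gives
$$I(b) = 2 \sqrt{\pi} e^{- \frac{b^{2}}{4}}.$$

Setting $b = \frac{5}{6}$:
$$I = \frac{2 \sqrt{\pi}}{e^{\frac{25}{144}}}.$$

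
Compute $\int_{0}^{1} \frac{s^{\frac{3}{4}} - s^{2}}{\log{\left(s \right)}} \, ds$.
$\log{\left(\frac{7}{12} \right)}$

Consider the one-parameter family: let $I(a) = \int_{0}^{1} \frac{- s^{2} + s^{a}}{\log{\left(s \right)}} \, ds$.

Since $\dfrac{\partial}{\partial a}\,s^{a} = s^{a} \ln s$, the $\ln s$ in the denominator cancels and
$$\frac{dI}{da} = \int_{0}^{1} s^{a} \, ds = \left[\frac{s^{a+1}}{a+1}\right]_0^1 = \frac{1}{a + 1}.$$

Integrating with respect to $a$ gives $I(a) = \log{\left(\frac{a}{3} + \frac{1}{3} \right)} + C$.

At $a = 2$ the integrand is identically $0$, so $I(2) = 0$. The closed form gives $0$, hence $C = 0$.

Setting $a = \frac{3}{4}$:
$$I = \log{\left(\frac{7}{12} \right)}.$$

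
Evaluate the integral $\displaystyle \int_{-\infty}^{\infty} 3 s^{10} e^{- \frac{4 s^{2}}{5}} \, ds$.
$\frac{8859375 \sqrt{5} \sqrt{\pi}}{65536}$

Consider the simpler parametrised integral
$$J(a) = \int_{-\infty}^{\infty} 3 e^{- a s^{2}} \, ds = \frac{3 \sqrt{\pi}}{\sqrt{a}}.$$

Differentiating under the integral sign brings down a factor of $(-s^2)$:
$$\frac{dJ}{da} = \int_{-\infty}^{\infty} - 3 s^{2} e^{- a s^{2}} \, ds = - \frac{3 \sqrt{\pi}}{2 a^{\frac{3}{2}}}.$$

Repeating $5$ times in total — each differentiation brings down another $(-s^2)$ — gives
$$\frac{d^{5}J}{da^{5}} = \int_{-\infty}^{\infty} - 3 s^{10} e^{- a s^{2}} \, ds = - \frac{2835 \sqrt{\pi}}{32 a^{\frac{11}{2}}},$$
and the integrand here is $(-1)^{5}$ times the target integrand, so $I = (-1)^{5}\,\frac{d^{5}J}{da^{5}} = \frac{2835 \sqrt{\pi}}{32 a^{\frac{11}{2}}}$.

Setting $a = \frac{4}{5}$:
$$I = \frac{8859375 \sqrt{5} \sqrt{\pi}}{65536}.$$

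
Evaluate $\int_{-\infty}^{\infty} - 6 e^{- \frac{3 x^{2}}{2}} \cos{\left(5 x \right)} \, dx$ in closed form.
$- \frac{2 \sqrt{6} \sqrt{\pi}}{e^{\frac{25}{6}}}$

Define $I(b) = \int_{-\infty}^{\infty} - 6 e^{- \frac{3 x^{2}}{2}} \cos{\left(b x \right)} \, dx$.

Differentiating under the integral sign,
$$I'(b) = \int_{-\infty}^{\infty} 6 x e^{- \frac{3 x^{2}}{2}} \sin{\left(b x \right)} \, dx.$$

Integrate $\int_{-\infty}^{\infty} x \sin(b x)\, e^{- \frac{3 x^{2}}{2}}\, dx$ by parts with $u = \sin(b x)$ and $dv = x\, e^{- \frac{3 x^{2}}{2}}\, dx$, giving $v = - \frac{e^{- \frac{3 x^{2}}{2}}}{3}$. The boundary term vanishes and
$$\int_{-\infty}^{\infty} x \sin(b x)\, e^{- \frac{3 x^{2}}{2}}\, dx = \frac{b}{3} \int_{-\infty}^{\infty} \cos(b x)\, e^{- \frac{3 x^{2}}{2}}\, dx,$$
so $I'(b) = - \frac{b}{3}\, I(b)$.

This is a separable first-order ODE; solving with the initial condition $I(0) = \int_{-\infty}^{\infty} - 6 e^{- \frac{3 x^{2}}{2}}\,dx = - 2 \sqrt{6} \sqrt{\pi}$ gives
$$I(b) = - 2 \sqrt{6} \sqrt{\pi} e^{- \frac{b^{2}}{6}}.$$

Setting $b = 5$:
$$I = - \frac{2 \sqrt{6} \sqrt{\pi}}{e^{\frac{25}{6}}}.$$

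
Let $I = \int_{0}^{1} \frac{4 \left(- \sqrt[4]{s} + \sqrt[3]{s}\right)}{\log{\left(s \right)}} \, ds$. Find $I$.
$- \log{\left(\frac{50625}{65536} \right)}$

Introduce a parameter $a$ in the exponent: let $I(a) = \int_{0}^{1} \frac{4 \left(\sqrt[3]{s} - s^{a}\right)}{\log{\left(s \right)}} \, ds$.

Since $\dfrac{\partial}{\partial a}\,s^{a} = s^{a} \ln s$, the $\ln s$ in the denominator cancels and
$$\frac{dI}{da} = \int_{0}^{1} -4 s^{a} \, ds = -4 \left[\frac{s^{a+1}}{a+1}\right]_0^1 = - \frac{4}{a + 1}.$$

Integrating with respect to $a$ gives $I(a) = - \log{\left(\frac{81 \left(a + 1\right)^{4}}{256} \right)} + C$.

At $a = \frac{1}{3}$ the integrand is identically $0$, so $I(\frac{1}{3}) = 0$. The closed form gives $0$, hence $C = 0$.

Setting $a = \frac{1}{4}$:
$$I = - \log{\left(\frac{50625}{65536} \right)}.$$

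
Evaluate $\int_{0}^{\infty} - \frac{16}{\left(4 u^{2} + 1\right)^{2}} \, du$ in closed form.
$- 2 \pi$

Begin with the known result
$$J(a) = \int_{0}^{\infty} - \frac{1}{a^{2} + u^{2}} \, du = - \frac{\pi}{2 a}.$$

Differentiating under the integral sign with respect to $a$,
$$\frac{dJ}{da} = \int_{0}^{\infty} \frac{2 a}{\left(a^{2} + u^{2}\right)^{2}} \, du = \frac{\pi}{2 a^{2}},$$
so $\int_{0}^{\infty} - \frac{1}{\left(a^{2} + u^{2}\right)^{2}} \, du = - \frac{\pi}{4 a^{3}}$.

Setting $a = \frac{1}{2}$:
$$I = - 2 \pi.$$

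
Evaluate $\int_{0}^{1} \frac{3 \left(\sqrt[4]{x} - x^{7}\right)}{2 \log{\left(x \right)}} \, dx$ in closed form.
$\log{\left(\frac{5 \sqrt{10}}{256} \right)}$

Introduce a parameter $a$ in the exponent: let $I(a) = \int_{0}^{1} \frac{3 \left(- x^{7} + x^{a}\right)}{2 \log{\left(x \right)}} \, dx$.

Since $\dfrac{\partial}{\partial a}\,x^{a} = x^{a} \ln x$, the $\ln x$ in the denominator cancels and
$$\frac{dI}{da} = \int_{0}^{1} \frac{3}{2} x^{a} \, dx = \frac{3}{2} \left[\frac{x^{a+1}}{a+1}\right]_0^1 = \frac{3}{2 \left(a + 1\right)}.$$

Integrating with respect to $a$ gives $I(a) = \frac{3 \log{\left(a + 1 \right)}}{2} - \frac{9 \log{\left(2 \right)}}{2} + C$.

At $a = 7$ the integrand is identically $0$, so $I(7) = 0$. The closed form gives $0$, hence $C = 0$.

Setting $a = \frac{1}{4}$:
$$I = \log{\left(\frac{5 \sqrt{10}}{256} \right)}.$$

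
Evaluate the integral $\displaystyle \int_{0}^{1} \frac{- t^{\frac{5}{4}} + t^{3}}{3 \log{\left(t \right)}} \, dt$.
$\log{\left(\frac{2 \sqrt[3]{6}}{3} \right)}$

Consider the one-parameter family: let $I(a) = \int_{0}^{1} \frac{t^{3} - t^{a}}{3 \log{\left(t \right)}} \, dt$.

Since $\dfrac{\partial}{\partial a}\,t^{a} = t^{a} \ln t$, the $\ln t$ in the denominator cancels and
$$\frac{dI}{da} = \int_{0}^{1} - \frac{1}{3} t^{a} \, dt = - \frac{1}{3} \left[\frac{t^{a+1}}{a+1}\right]_0^1 = - \frac{1}{3 a + 3}.$$

Integrating with respect to $a$ gives $I(a) = - \frac{\log{\left(a + 1 \right)}}{3} + \frac{2 \log{\left(2 \right)}}{3} + C$.

At $a = 3$ the integrand is identically $0$, so $I(3) = 0$. The closed form gives $0$, hence $C = 0$.

Setting $a = \frac{5}{4}$:
$$I = \log{\left(\frac{2 \sqrt[3]{6}}{3} \right)}.$$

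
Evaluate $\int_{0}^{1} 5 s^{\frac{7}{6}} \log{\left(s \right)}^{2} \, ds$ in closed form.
$\frac{2160}{2197}$

Start from the elementary integral
$$J(a) = \int_{0}^{1} 5 s^{a} \, ds = \frac{5}{a + 1}.$$

Differentiating under the integral sign brings down a factor of $\ln s$:
$$\frac{dJ}{da} = \int_{0}^{1} 5 s^{a} \log{\left(s \right)} \, ds = - \frac{5}{\left(a + 1\right)^{2}}.$$

Repeating twice in total — each differentiation brings down another $\ln s$ — gives
$$\frac{d^{2}J}{da^{2}} = \int_{0}^{1} 5 s^{a} \log{\left(s \right)}^{2} \, ds = \frac{10}{\left(a + 1\right)^{3}},$$
and the integrand here is exactly the target integrand, so $I = \frac{10}{\left(a + 1\right)^{3}}$.

Setting $a = \frac{7}{6}$:
$$I = \frac{2160}{2197}.$$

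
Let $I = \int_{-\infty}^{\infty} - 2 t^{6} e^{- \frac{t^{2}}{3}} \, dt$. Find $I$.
$- \frac{405 \sqrt{3} \sqrt{\pi}}{4}$

Start from the elementary integral
$$J(a) = \int_{-\infty}^{\infty} - 2 e^{- a t^{2}} \, dt = - \frac{2 \sqrt{\pi}}{\sqrt{a}}.$$

Differentiating under the integral sign brings down a factor of $(-t^2)$:
$$\frac{dJ}{da} = \int_{-\infty}^{\infty} 2 t^{2} e^{- a t^{2}} \, dt = \frac{\sqrt{\pi}}{a^{\frac{3}{2}}}.$$

Repeating $3$ times in total — each differentiation brings down another $(-t^2)$ — gives
$$\frac{d^{3}J}{da^{3}} = \int_{-\infty}^{\infty} 2 t^{6} e^{- a t^{2}} \, dt = \frac{15 \sqrt{\pi}}{4 a^{\frac{7}{2}}},$$
and the integrand here is $(-1)^{3}$ times the target integrand, so $I = (-1)^{3}\,\frac{d^{3}J}{da^{3}} = - \frac{15 \sqrt{\pi}}{4 a^{\frac{7}{2}}}$.

Setting $a = \frac{1}{3}$:
$$I = - \frac{405 \sqrt{3} \sqrt{\pi}}{4}.$$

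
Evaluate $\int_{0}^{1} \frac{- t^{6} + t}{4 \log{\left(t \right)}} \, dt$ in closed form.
$- \frac{\log{\left(7 \right)}}{4} + \frac{\log{\left(2 \right)}}{4}$

Replace the exponent $1$ by a parameter $a$: let $I(a) = \int_{0}^{1} \frac{- t^{6} + t^{a}}{4 \log{\left(t \right)}} \, dt$.

Since $\dfrac{\partial}{\partial a}\,t^{a} = t^{a} \ln t$, the $\ln t$ in the denominator cancels and
$$\frac{dI}{da} = \int_{0}^{1} \frac{1}{4} t^{a} \, dt = \frac{1}{4} \left[\frac{t^{a+1}}{a+1}\right]_0^1 = \frac{1}{4 \left(a + 1\right)}.$$

Integrating with respect to $a$ gives $I(a) = \frac{\log{\left(a + 1 \right)}}{4} - \frac{\log{\left(7 \right)}}{4} + C$.

At $a = 6$ the integrand is identically $0$, so $I(6) = 0$. The closed form gives $0$, hence $C = 0$.

Setting $a = 1$:
$$I = - \frac{\log{\left(7 \right)}}{4} + \frac{\log{\left(2 \right)}}{4}.$$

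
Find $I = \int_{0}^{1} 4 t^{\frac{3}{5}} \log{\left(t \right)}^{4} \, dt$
$\frac{9375}{1024}$

Consider the simpler parametrised integral
$$J(a) = \int_{0}^{1} 4 t^{a} \, dt = \frac{4}{a + 1}.$$

Differentiating under the integral sign brings down a factor of $\ln t$:
$$\frac{dJ}{da} = \int_{0}^{1} 4 t^{a} \log{\left(t \right)} \, dt = - \frac{4}{\left(a + 1\right)^{2}}.$$

Repeating $4$ times in total — each differentiation brings down another $\ln t$ — gives
$$\frac{d^{4}J}{da^{4}} = \int_{0}^{1} 4 t^{a} \log{\left(t \right)}^{4} \, dt = \frac{96}{\left(a + 1\right)^{5}},$$
and the integrand here is exactly the target integrand, so $I = \frac{96}{\left(a + 1\right)^{5}}$.

Setting $a = \frac{3}{5}$:
$$I = \frac{9375}{1024}.$$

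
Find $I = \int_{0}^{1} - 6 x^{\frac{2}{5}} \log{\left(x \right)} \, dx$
$\frac{150}{49}$

Start from the elementary integral
$$J(a) = \int_{0}^{1} - 6 x^{a} \, dx = - \frac{6}{a + 1}.$$

Differentiating under the integral sign brings down a factor of $\ln x$:
$$\frac{dJ}{da} = \int_{0}^{1} - 6 x^{a} \log{\left(x \right)} \, dx = \frac{6}{\left(a + 1\right)^{2}}.$$

The integral on the left is $I$, so $I = \frac{6}{\left(a + 1\right)^{2}}$.

Setting $a = \frac{2}{5}$:
$$I = \frac{150}{49}.$$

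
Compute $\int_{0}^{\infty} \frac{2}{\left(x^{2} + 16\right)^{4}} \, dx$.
$\frac{5 \pi}{262144}$

Recall the elementary integral
$$J(a) = \int_{0}^{\infty} \frac{2}{a^{2} + x^{2}} \, dx = \frac{\pi}{a}.$$

Differentiating under the integral sign with respect to $a$,
$$\frac{dJ}{da} = \int_{0}^{\infty} - \frac{4 a}{\left(a^{2} + x^{2}\right)^{2}} \, dx = - \frac{\pi}{a^{2}},$$
so $\int_{0}^{\infty} \frac{2}{\left(a^{2} + x^{2}\right)^{2}} \, dx = \frac{\pi}{2 a^{3}}$.

Repeating — each differentiation of $1/(x^2+a^2)^j$ produces $-2ja/(x^2+a^2)^{j+1}$ — and dividing through by $-2ja$ at each step yields, after $3$ differentiations in total,
$$\int_{0}^{\infty} \frac{2}{\left(a^{2} + x^{2}\right)^{4}} \, dx = \frac{5 \pi}{16 a^{7}}.$$

Setting $a = 4$:
$$I = \frac{5 \pi}{262144}.$$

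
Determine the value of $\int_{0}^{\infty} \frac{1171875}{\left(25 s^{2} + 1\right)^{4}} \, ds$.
$\frac{1171875 \pi}{32}$

Start from the standard arctangent integral
$$J(a) = \int_{0}^{\infty} \frac{3}{a^{2} + s^{2}} \, ds = \frac{3 \pi}{2 a}.$$

Differentiating under the integral sign with respect to $a$,
$$\frac{dJ}{da} = \int_{0}^{\infty} - \frac{6 a}{\left(a^{2} + s^{2}\right)^{2}} \, ds = - \frac{3 \pi}{2 a^{2}},$$
so $\int_{0}^{\infty} \frac{3}{\left(a^{2} + s^{2}\right)^{2}} \, ds = \frac{3 \pi}{4 a^{3}}$.

Repeating — each differentiation of $1/(s^2+a^2)^j$ produces $-2ja/(s^2+a^2)^{j+1}$ — and dividing through by $-2ja$ at each step yields, after $3$ differentiations in total,
$$\int_{0}^{\infty} \frac{3}{\left(a^{2} + s^{2}\right)^{4}} \, ds = \frac{15 \pi}{32 a^{7}}.$$

Setting $a = \frac{1}{5}$:
$$I = \frac{1171875 \pi}{32}.$$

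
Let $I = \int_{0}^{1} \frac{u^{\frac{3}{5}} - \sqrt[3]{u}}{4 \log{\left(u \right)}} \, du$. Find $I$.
$- \frac{\log{\left(5 \right)}}{4} + \frac{\log{\left(2 \right)}}{4} + \frac{\log{\left(3 \right)}}{4}$

Replace the exponent $\frac{3}{5}$ by a parameter $a$: let $I(a) = \int_{0}^{1} \frac{- \sqrt[3]{u} + u^{a}}{4 \log{\left(u \right)}} \, du$.

Since $\dfrac{\partial}{\partial a}\,u^{a} = u^{a} \ln u$, the $\ln u$ in the denominator cancels and
$$\frac{dI}{da} = \int_{0}^{1} \frac{1}{4} u^{a} \, du = \frac{1}{4} \left[\frac{u^{a+1}}{a+1}\right]_0^1 = \frac{1}{4 \left(a + 1\right)}.$$

Integrating with respect to $a$ gives $I(a) = \frac{\log{\left(a + 1 \right)}}{4} - \frac{\log{\left(2 \right)}}{2} + \frac{\log{\left(3 \right)}}{4} + C$.

At $a = \frac{1}{3}$ the integrand is identically $0$, so $I(\frac{1}{3}) = 0$. The closed form gives $0$, hence $C = 0$.

Setting $a = \frac{3}{5}$:
$$I = - \frac{\log{\left(5 \right)}}{4} + \frac{\log{\left(2 \right)}}{4} + \frac{\log{\left(3 \right)}}{4}.$$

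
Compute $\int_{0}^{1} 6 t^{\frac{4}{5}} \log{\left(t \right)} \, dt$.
$- \frac{50}{27}$

Begin with the known integral
$$J(a) = \int_{0}^{1} 6 t^{a} \, dt = \frac{6}{a + 1}.$$

Differentiating under the integral sign brings down a factor of $\ln t$:
$$\frac{dJ}{da} = \int_{0}^{1} 6 t^{a} \log{\left(t \right)} \, dt = - \frac{6}{\left(a + 1\right)^{2}}.$$

The integral on the left is $I$, so $I = - \frac{6}{\left(a + 1\right)^{2}}$.

Setting $a = \frac{4}{5}$:
$$I = - \frac{50}{27}.$$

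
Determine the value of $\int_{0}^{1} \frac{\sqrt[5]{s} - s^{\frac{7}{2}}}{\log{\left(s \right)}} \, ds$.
$- \log{\left(\frac{15}{4} \right)}$

Introduce a parameter $a$ in the exponent: let $I(a) = \int_{0}^{1} \frac{\sqrt[5]{s} - s^{a}}{\log{\left(s \right)}} \, ds$.

Since $\dfrac{\partial}{\partial a}\,s^{a} = s^{a} \ln s$, the $\ln s$ in the denominator cancels and
$$\frac{dI}{da} = \int_{0}^{1} -1 s^{a} \, ds = -1 \left[\frac{s^{a+1}}{a+1}\right]_0^1 = - \frac{1}{a + 1}.$$

Integrating with respect to $a$ gives $I(a) = - \log{\left(\frac{5 a}{6} + \frac{5}{6} \right)} + C$.

At $a = \frac{1}{5}$ the integrand is identically $0$, so $I(\frac{1}{5}) = 0$. The closed form gives $0$, hence $C = 0$.

Setting $a = \frac{7}{2}$:
$$I = - \log{\left(\frac{15}{4} \right)}.$$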